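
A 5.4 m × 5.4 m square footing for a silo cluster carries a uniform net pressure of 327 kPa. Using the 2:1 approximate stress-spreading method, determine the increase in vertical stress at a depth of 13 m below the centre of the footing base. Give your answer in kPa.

By the 2:1 method the load spreads at 1 horizontal : 2 vertical, so at depth z the loaded area has grown by z in each plan dimension:
Δσ = qBL/((B+z)(L+z)) = 327×5.4×5.4/((5.4+13)(5.4+13)) = 28.164 kPa

Δσ_z ≈ 28.2 kPa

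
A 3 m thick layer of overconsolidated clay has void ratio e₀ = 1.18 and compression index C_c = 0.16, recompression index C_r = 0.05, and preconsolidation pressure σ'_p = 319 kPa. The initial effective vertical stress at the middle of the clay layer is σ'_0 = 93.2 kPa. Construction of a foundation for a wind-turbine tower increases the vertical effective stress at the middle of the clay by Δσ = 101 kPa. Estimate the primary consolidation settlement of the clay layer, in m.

S_c ≈ 0.0219 m

Final effective stress: σ'_f = 93.2 + 101 = 194.2 kPa.
σ'_f = 194.2 ≤ σ'_p = 319 kPa, so the clay remains overconsolidated and only the recompression index applies:
S_c = C_r·H/(1+e₀)·log₁₀(σ'_f/σ'_0) = 0.05×3/2.18×log₁₀(194.2/93.2)
    = 0.068805 × 0.31883 = 0.02194 m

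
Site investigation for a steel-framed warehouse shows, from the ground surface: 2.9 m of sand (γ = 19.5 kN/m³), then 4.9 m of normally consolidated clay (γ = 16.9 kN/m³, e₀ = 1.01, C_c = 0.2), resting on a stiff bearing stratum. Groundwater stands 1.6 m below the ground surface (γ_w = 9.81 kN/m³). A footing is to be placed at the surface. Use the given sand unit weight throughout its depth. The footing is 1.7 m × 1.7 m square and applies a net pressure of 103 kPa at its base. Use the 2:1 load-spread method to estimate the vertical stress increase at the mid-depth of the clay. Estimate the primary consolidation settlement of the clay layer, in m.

Mid-depth of clay below the ground surface: z = 2.9 + 4.9/2 = 5.35 m.
Total vertical stress at mid-clay: σ_v = 19.5×2.9 + 16.9×2.45 = 97.955 kPa.
Pore pressure: u = 9.81×(5.35 − 1.6) = 36.788 kPa.
Initial effective stress: σ'_0 = σ_v − u = 97.955 − 36.788 = 61.167 kPa.
Stress increase at mid-clay by the 2:1 spreading method:
Δσ = qBL/((B+z)(L+z)) = 103×1.7×1.7/((1.7+5.35)(1.7+5.35)) = 5.989 kPa
Final effective stress: σ'_f = σ'_0 + Δσ = 61.167 + 5.989 = 67.156 kPa.
Normally consolidated clay, so the full stress increment lies on the virgin compression line:
S_c = C_c·H/(1+e₀)·log₁₀(σ'_f/σ'_0) = 0.2×4.9/(1+1.01)×log₁₀(67.156/61.167)
    = 0.48756 × 0.040568 = 0.01978 m

S_c ≈ 0.0198 m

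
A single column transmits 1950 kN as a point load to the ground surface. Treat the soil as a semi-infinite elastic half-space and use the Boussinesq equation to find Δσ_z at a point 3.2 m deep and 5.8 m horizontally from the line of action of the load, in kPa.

Δσ_z ≈ 2.39 kPa

Boussinesq vertical stress below a point load on an elastic half-space:
Δσ_z = 3P/(2πz²) · [1 + (r/z)²]^(−5/2)
r/z = 5.8/3.2 = 1.8125; [1+(r/z)²]^(−5/2) = 0.026308.
Δσ_z = 3×1950/(2π×3.2²) × 0.026308 = 90.923 × 0.026308 = 2.392 kPa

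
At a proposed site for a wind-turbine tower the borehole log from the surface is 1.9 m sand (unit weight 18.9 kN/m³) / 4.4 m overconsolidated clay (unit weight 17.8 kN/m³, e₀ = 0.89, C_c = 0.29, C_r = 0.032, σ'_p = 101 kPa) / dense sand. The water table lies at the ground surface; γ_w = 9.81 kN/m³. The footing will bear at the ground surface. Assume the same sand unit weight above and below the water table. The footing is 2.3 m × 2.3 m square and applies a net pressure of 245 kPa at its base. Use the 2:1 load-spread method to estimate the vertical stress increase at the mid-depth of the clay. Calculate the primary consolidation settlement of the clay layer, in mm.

Mid-depth of clay below the ground surface: z = 1.9 + 4.4/2 = 4.1 m.
Total vertical stress at mid-clay: σ_v = 18.9×1.9 + 17.8×2.2 = 75.07 kPa.
Pore pressure: u = 9.81×(4.1 − 0) = 40.221 kPa.
Initial effective stress: σ'_0 = σ_v − u = 75.07 − 40.221 = 34.849 kPa.
Stress increase at mid-clay by the 2:1 spreading method:
Δσ = qBL/((B+z)(L+z)) = 245×2.3×2.3/((2.3+4.1)(2.3+4.1)) = 31.642 kPa
Final effective stress: σ'_f = 34.849 + 31.642 = 66.491 kPa.
σ'_f = 66.491 ≤ σ'_p = 101 kPa, so the clay remains overconsolidated and only the recompression index applies:
S_c = C_r·H/(1+e₀)·log₁₀(σ'_f/σ'_0) = 0.032×4.4/1.89×log₁₀(66.491/34.849)
    = 0.074496 × 0.28057 = 0.0209 m

S_c ≈ 20.9 mm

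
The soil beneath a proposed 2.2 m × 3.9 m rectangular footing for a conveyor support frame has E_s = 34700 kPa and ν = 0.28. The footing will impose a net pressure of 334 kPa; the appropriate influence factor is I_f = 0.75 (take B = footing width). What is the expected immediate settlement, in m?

Immediate (elastic) settlement: S_e = q·B·(1−ν²)/E_s · I_f.
S_e = 334 × 2.2 × (1 − 0.28²) / 34700 × 0.75
    = 334 × 2.2 × 0.9216 / 34700 × 0.75
    = 0.01464 m

S_e ≈ 0.0146 m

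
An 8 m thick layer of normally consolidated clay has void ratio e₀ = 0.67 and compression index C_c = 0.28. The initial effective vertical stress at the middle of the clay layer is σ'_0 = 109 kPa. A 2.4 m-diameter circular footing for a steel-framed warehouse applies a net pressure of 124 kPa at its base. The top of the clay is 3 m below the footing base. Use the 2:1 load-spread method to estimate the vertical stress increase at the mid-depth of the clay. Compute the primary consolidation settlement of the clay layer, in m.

S_c ≈ 0.0417 m

Mid-depth of clay below the footing base: z = 3 + 8/2 = 7 m.
Stress increase at mid-clay by the 2:1 spreading method:
Δσ ≈ qD²/(D+z)² = 124×2.4²/(2.4+7)² = 8.0833 kPa
Final effective stress: σ'_f = σ'_0 + Δσ = 109 + 8.0833 = 117.08 kPa.
Normally consolidated clay, so the full stress increment lies on the virgin compression line:
S_c = C_c·H/(1+e₀)·log₁₀(σ'_f/σ'_0) = 0.28×8/(1+0.67)×log₁₀(117.08/109)
    = 1.3413 × 0.031056 = 0.04166 m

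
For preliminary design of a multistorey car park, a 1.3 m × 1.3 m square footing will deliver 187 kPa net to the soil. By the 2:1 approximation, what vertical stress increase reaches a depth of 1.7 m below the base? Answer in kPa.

By the 2:1 method the load spreads at 1 horizontal : 2 vertical, so at depth z the loaded area has grown by z in each plan dimension:
Δσ = qBL/((B+z)(L+z)) = 187×1.3×1.3/((1.3+1.7)(1.3+1.7)) = 35.114 kPa

Δσ_z ≈ 35.1 kPa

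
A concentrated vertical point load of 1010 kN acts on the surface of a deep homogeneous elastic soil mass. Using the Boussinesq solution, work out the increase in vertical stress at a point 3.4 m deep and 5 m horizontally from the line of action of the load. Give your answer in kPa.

Boussinesq vertical stress below a point load on an elastic half-space:
Δσ_z = 3P/(2πz²) · [1 + (r/z)²]^(−5/2)
r/z = 5/3.4 = 1.4706; [1+(r/z)²]^(−5/2) = 0.056218.
Δσ_z = 3×1010/(2π×3.4²) × 0.056218 = 41.716 × 0.056218 = 2.345 kPa

Δσ_z ≈ 2.35 kPa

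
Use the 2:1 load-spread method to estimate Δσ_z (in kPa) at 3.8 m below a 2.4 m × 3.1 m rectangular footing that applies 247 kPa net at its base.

By the 2:1 method the load spreads at 1 horizontal : 2 vertical, so at depth z the loaded area has grown by z in each plan dimension:
Δσ = qBL/((B+z)(L+z)) = 247×2.4×3.1/((2.4+3.8)(3.1+3.8)) = 42.957 kPa

Δσ_z ≈ 43 kPa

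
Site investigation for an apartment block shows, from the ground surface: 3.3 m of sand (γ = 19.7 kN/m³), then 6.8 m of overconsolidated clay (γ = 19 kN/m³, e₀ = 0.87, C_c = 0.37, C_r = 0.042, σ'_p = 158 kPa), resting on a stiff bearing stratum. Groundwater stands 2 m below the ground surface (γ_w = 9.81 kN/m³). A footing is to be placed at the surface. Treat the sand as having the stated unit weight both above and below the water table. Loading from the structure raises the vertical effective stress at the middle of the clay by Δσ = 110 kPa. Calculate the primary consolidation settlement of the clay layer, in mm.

S_c ≈ 161 mm

Mid-depth of clay below the ground surface: z = 3.3 + 6.8/2 = 6.7 m.
Total vertical stress at mid-clay: σ_v = 19.7×3.3 + 19×3.4 = 129.61 kPa.
Pore pressure: u = 9.81×(6.7 − 2) = 46.107 kPa.
Initial effective stress: σ'_0 = σ_v − u = 129.61 − 46.107 = 83.503 kPa.
Final effective stress: σ'_f = 83.503 + 110 = 193.5 kPa.
σ'_f = 193.5 > σ'_p = 158 kPa, so the stress path crosses the preconsolidation pressure — recompression up to σ'_p, then virgin compression beyond:
S_c = H/(1+e₀)·[C_r·log₁₀(σ'_p/σ'_0) + C_c·log₁₀(σ'_f/σ'_p)]
    = 6.8/1.87 × [0.042×log₁₀(158/83.503) + 0.37×log₁₀(193.5/158)]
    = 3.6364 × [0.011632 + 0.032569] = 0.1607 m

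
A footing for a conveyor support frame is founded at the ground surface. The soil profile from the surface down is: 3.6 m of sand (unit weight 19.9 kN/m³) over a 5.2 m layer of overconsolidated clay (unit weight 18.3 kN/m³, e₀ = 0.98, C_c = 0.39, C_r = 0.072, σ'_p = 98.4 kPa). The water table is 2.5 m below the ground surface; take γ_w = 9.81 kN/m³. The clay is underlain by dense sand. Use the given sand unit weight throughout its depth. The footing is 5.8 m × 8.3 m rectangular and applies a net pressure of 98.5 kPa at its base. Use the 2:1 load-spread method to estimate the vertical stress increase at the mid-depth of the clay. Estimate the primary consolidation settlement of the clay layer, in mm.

Mid-depth of clay below the ground surface: z = 3.6 + 5.2/2 = 6.2 m.
Total vertical stress at mid-clay: σ_v = 19.9×3.6 + 18.3×2.6 = 119.22 kPa.
Pore pressure: u = 9.81×(6.2 − 2.5) = 36.297 kPa.
Initial effective stress: σ'_0 = σ_v − u = 119.22 − 36.297 = 82.923 kPa.
Stress increase at mid-clay by the 2:1 spreading method:
Δσ = qBL/((B+z)(L+z)) = 98.5×5.8×8.3/((5.8+6.2)(8.3+6.2)) = 27.252 kPa
Final effective stress: σ'_f = 82.923 + 27.252 = 110.17 kPa.
σ'_f = 110.17 > σ'_p = 98.4 kPa, so the stress path crosses the preconsolidation pressure — recompression up to σ'_p, then virgin compression beyond:
S_c = H/(1+e₀)·[C_r·log₁₀(σ'_p/σ'_0) + C_c·log₁₀(σ'_f/σ'_p)]
    = 5.2/1.98 × [0.072×log₁₀(98.4/82.923) + 0.39×log₁₀(110.17/98.4)]
    = 2.6263 × [0.005351 + 0.019137] = 0.06431 m

S_c ≈ 64.3 mm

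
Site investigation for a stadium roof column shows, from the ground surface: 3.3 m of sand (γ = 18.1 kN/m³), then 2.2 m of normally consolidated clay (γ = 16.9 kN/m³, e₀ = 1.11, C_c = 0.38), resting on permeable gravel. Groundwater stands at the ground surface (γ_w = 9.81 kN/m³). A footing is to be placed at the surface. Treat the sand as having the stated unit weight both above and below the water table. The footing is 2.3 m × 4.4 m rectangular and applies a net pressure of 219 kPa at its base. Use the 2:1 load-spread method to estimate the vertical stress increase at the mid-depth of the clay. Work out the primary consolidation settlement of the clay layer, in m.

S_c ≈ 0.125 m

Mid-depth of clay below the ground surface: z = 3.3 + 2.2/2 = 4.4 m.
Total vertical stress at mid-clay: σ_v = 18.1×3.3 + 16.9×1.1 = 78.32 kPa.
Pore pressure: u = 9.81×(4.4 − 0) = 43.164 kPa.
Initial effective stress: σ'_0 = σ_v − u = 78.32 − 43.164 = 35.156 kPa.
Stress increase at mid-clay by the 2:1 spreading method:
Δσ = qBL/((B+z)(L+z)) = 219×2.3×4.4/((2.3+4.4)(4.4+4.4)) = 37.59 kPa
Final effective stress: σ'_f = σ'_0 + Δσ = 35.156 + 37.59 = 72.746 kPa.
Normally consolidated clay, so the full stress increment lies on the virgin compression line:
S_c = C_c·H/(1+e₀)·log₁₀(σ'_f/σ'_0) = 0.38×2.2/(1+1.11)×log₁₀(72.746/35.156)
    = 0.39621 × 0.31581 = 0.1251 m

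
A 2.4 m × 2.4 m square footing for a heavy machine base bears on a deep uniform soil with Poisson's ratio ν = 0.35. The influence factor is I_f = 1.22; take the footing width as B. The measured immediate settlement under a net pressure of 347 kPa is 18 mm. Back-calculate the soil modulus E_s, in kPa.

E_s ≈ 49500 kPa

S_e = q·B·(1−ν²)/E_s · I_f  ⇒  E_s = q·B·(1−ν²)·I_f / S_e.
E_s = 347 × 2.4 × 0.8775 × 1.22 / 0.018 = 49530 kPa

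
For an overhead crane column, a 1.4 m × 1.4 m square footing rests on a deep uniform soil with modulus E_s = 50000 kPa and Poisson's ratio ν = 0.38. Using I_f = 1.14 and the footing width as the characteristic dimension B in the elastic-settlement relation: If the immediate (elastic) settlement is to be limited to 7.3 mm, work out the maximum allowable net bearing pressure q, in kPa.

q ≈ 267 kPa

S_e = q·B·(1−ν²)/E_s · I_f  ⇒  q = S_e·E_s / (B·(1−ν²)·I_f).
q = 0.0073 × 50000 / (1.4 × 0.8556 × 1.14) = 267.3 kPa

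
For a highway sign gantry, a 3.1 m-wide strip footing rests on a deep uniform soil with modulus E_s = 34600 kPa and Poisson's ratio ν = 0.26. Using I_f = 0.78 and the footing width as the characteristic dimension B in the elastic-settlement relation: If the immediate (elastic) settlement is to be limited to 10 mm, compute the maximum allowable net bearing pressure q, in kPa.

S_e = q·B·(1−ν²)/E_s · I_f  ⇒  q = S_e·E_s / (B·(1−ν²)·I_f).
q = 0.01 × 34600 / (3.1 × 0.9324 × 0.78) = 153.5 kPa

q ≈ 153 kPa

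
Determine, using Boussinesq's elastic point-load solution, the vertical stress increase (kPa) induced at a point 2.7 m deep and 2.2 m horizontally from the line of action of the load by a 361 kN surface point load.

Boussinesq vertical stress below a point load on an elastic half-space:
Δσ_z = 3P/(2πz²) · [1 + (r/z)²]^(−5/2)
r/z = 2.2/2.7 = 0.81481; [1+(r/z)²]^(−5/2) = 0.28001.
Δσ_z = 3×361/(2π×2.7²) × 0.28001 = 23.644 × 0.28001 = 6.621 kPa

Δσ_z ≈ 6.62 kPa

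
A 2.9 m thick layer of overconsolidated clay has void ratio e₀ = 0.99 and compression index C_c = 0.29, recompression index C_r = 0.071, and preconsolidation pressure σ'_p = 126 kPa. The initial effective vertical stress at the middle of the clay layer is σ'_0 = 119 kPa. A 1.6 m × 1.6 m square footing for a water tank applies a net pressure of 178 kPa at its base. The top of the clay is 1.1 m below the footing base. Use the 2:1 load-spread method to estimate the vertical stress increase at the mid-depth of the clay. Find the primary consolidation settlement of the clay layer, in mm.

S_c ≈ 28.9 mm

Mid-depth of clay below the footing base: z = 1.1 + 2.9/2 = 2.55 m.
Stress increase at mid-clay by the 2:1 spreading method:
Δσ = qBL/((B+z)(L+z)) = 178×1.6×1.6/((1.6+2.55)(1.6+2.55)) = 26.458 kPa
Final effective stress: σ'_f = 119 + 26.458 = 145.46 kPa.
σ'_f = 145.46 > σ'_p = 126 kPa, so the stress path crosses the preconsolidation pressure — recompression up to σ'_p, then virgin compression beyond:
S_c = H/(1+e₀)·[C_r·log₁₀(σ'_p/σ'_0) + C_c·log₁₀(σ'_f/σ'_p)]
    = 2.9/1.99 × [0.071×log₁₀(126/119) + 0.29×log₁₀(145.46/126)]
    = 1.4573 × [0.0017625 + 0.018088] = 0.02893 m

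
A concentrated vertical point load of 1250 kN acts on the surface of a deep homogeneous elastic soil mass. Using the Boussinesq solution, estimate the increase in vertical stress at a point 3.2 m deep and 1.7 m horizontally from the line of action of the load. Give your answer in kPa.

Δσ_z ≈ 31.3 kPa

Boussinesq vertical stress below a point load on an elastic half-space:
Δσ_z = 3P/(2πz²) · [1 + (r/z)²]^(−5/2)
r/z = 1.7/3.2 = 0.53125; [1+(r/z)²]^(−5/2) = 0.53714.
Δσ_z = 3×1250/(2π×3.2²) × 0.53714 = 58.284 × 0.53714 = 31.31 kPa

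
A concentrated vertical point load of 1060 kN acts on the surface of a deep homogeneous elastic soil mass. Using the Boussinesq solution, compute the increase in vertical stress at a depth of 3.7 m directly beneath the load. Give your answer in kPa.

Δσ_z ≈ 37 kPa

Boussinesq vertical stress below a point load on an elastic half-space:
Δσ_z = 3P/(2πz²) · [1 + (r/z)²]^(−5/2)
r/z = 0/3.7 = 0; [1+(r/z)²]^(−5/2) = 1.
Δσ_z = 3×1060/(2π×3.7²) × 1 = 36.97 × 1 = 36.97 kPa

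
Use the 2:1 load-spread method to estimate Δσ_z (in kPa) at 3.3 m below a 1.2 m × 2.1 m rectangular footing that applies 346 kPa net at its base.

By the 2:1 method the load spreads at 1 horizontal : 2 vertical, so at depth z the loaded area has grown by z in each plan dimension:
Δσ = qBL/((B+z)(L+z)) = 346×1.2×2.1/((1.2+3.3)(2.1+3.3)) = 35.881 kPa

Δσ_z ≈ 35.9 kPa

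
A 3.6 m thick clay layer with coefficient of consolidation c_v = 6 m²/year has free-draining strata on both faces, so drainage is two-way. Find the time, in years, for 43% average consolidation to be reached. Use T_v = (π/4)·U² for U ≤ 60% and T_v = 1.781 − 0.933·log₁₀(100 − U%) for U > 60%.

t ≈ 0.0784 years

Drainage path length: H_d = H/2 = 1.8 m (double drainage).
U ≤ 60%: T_v = (π/4)·U² = (π/4)×0.43² = 0.14522.
t = T_v·H_d²/c_v = 0.14522×1.8²/6 = 0.07842 years.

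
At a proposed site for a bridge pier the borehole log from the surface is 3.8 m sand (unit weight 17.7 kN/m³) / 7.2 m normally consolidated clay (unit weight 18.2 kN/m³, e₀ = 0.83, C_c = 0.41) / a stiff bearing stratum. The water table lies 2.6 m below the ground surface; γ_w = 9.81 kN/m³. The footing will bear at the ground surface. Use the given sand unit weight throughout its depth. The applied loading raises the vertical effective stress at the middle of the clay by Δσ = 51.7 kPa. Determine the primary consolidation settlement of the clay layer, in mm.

S_c ≈ 331 mm

Mid-depth of clay below the ground surface: z = 3.8 + 7.2/2 = 7.4 m.
Total vertical stress at mid-clay: σ_v = 17.7×3.8 + 18.2×3.6 = 132.78 kPa.
Pore pressure: u = 9.81×(7.4 − 2.6) = 47.088 kPa.
Initial effective stress: σ'_0 = σ_v − u = 132.78 − 47.088 = 85.692 kPa.
Final effective stress: σ'_f = σ'_0 + Δσ = 85.692 + 51.7 = 137.39 kPa.
Normally consolidated clay, so the full stress increment lies on the virgin compression line:
S_c = C_c·H/(1+e₀)·log₁₀(σ'_f/σ'_0) = 0.41×7.2/(1+0.83)×log₁₀(137.39/85.692)
    = 1.6131 × 0.20501 = 0.3307 m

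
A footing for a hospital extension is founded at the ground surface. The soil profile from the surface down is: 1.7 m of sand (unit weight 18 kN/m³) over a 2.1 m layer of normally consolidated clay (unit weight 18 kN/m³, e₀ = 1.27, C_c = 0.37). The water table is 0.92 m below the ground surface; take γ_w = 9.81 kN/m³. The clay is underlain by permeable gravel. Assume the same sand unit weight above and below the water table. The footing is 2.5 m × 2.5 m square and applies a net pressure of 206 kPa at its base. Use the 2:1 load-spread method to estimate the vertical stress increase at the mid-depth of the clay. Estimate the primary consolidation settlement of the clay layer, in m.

S_c ≈ 0.135 m

Mid-depth of clay below the ground surface: z = 1.7 + 2.1/2 = 2.75 m.
Total vertical stress at mid-clay: σ_v = 18×1.7 + 18×1.05 = 49.5 kPa.
Pore pressure: u = 9.81×(2.75 − 0.92) = 17.952 kPa.
Initial effective stress: σ'_0 = σ_v − u = 49.5 − 17.952 = 31.548 kPa.
Stress increase at mid-clay by the 2:1 spreading method:
Δσ = qBL/((B+z)(L+z)) = 206×2.5×2.5/((2.5+2.75)(2.5+2.75)) = 46.712 kPa
Final effective stress: σ'_f = σ'_0 + Δσ = 31.548 + 46.712 = 78.26 kPa.
Normally consolidated clay, so the full stress increment lies on the virgin compression line:
S_c = C_c·H/(1+e₀)·log₁₀(σ'_f/σ'_0) = 0.37×2.1/(1+1.27)×log₁₀(78.26/31.548)
    = 0.34229 × 0.39457 = 0.1351 m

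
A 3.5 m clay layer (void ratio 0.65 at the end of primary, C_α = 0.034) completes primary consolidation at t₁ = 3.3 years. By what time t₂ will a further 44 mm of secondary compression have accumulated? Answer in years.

t₂ ≈ 13.4 years

S_s = C_α·H/(1+e_p)·log₁₀(t₂/t₁) ⇒ log₁₀(t₂/t₁) = S_s·(1+e_p)/(C_α·H).
log₁₀(t₂/t₁) = 0.044 × (1+0.65) / (0.034×3.5) = 0.6101
t₂ = t₁ × 10^0.6101 = 3.3 × 4.075 = 13.45 years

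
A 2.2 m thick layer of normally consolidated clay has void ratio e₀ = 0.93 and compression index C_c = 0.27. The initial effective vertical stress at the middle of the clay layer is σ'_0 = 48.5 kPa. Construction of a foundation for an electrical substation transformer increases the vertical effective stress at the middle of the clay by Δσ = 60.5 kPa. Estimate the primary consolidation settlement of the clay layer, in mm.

S_c ≈ 108 mm

Final effective stress: σ'_f = σ'_0 + Δσ = 48.5 + 60.5 = 109 kPa.
Normally consolidated clay, so the full stress increment lies on the virgin compression line:
S_c = C_c·H/(1+e₀)·log₁₀(σ'_f/σ'_0) = 0.27×2.2/(1+0.93)×log₁₀(109/48.5)
    = 0.30777 × 0.35168 = 0.1082 m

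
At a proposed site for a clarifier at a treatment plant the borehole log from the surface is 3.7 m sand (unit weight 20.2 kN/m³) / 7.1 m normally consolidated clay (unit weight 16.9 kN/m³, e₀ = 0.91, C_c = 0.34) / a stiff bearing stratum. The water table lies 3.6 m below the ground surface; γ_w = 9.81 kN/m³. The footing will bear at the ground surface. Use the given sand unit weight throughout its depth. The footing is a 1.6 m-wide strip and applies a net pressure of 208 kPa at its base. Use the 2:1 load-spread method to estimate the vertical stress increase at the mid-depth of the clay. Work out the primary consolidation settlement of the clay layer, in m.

S_c ≈ 0.177 m

Mid-depth of clay below the ground surface: z = 3.7 + 7.1/2 = 7.25 m.
Total vertical stress at mid-clay: σ_v = 20.2×3.7 + 16.9×3.55 = 134.73 kPa.
Pore pressure: u = 9.81×(7.25 − 3.6) = 35.806 kPa.
Initial effective stress: σ'_0 = σ_v − u = 134.73 − 35.806 = 98.924 kPa.
Stress increase at mid-clay by the 2:1 spreading method:
Δσ = qB/(B+z) = 208×1.6/(1.6+7.25) = 37.605 kPa
Final effective stress: σ'_f = σ'_0 + Δσ = 98.924 + 37.605 = 136.53 kPa.
Normally consolidated clay, so the full stress increment lies on the virgin compression line:
S_c = C_c·H/(1+e₀)·log₁₀(σ'_f/σ'_0) = 0.34×7.1/(1+0.91)×log₁₀(136.53/98.924)
    = 1.2639 × 0.13993 = 0.1769 m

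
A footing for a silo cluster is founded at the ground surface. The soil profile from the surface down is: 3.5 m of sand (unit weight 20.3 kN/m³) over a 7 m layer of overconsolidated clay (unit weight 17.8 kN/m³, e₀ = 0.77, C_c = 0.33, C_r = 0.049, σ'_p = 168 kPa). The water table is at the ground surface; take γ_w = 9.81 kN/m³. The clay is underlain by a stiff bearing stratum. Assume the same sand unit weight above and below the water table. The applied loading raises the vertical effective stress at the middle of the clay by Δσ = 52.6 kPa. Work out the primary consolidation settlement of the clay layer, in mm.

S_c ≈ 50.1 mm

Mid-depth of clay below the ground surface: z = 3.5 + 7/2 = 7 m.
Total vertical stress at mid-clay: σ_v = 20.3×3.5 + 17.8×3.5 = 133.35 kPa.
Pore pressure: u = 9.81×(7 − 0) = 68.67 kPa.
Initial effective stress: σ'_0 = σ_v − u = 133.35 − 68.67 = 64.68 kPa.
Final effective stress: σ'_f = 64.68 + 52.6 = 117.28 kPa.
σ'_f = 117.28 ≤ σ'_p = 168 kPa, so the clay remains overconsolidated and only the recompression index applies:
S_c = C_r·H/(1+e₀)·log₁₀(σ'_f/σ'_0) = 0.049×7/1.77×log₁₀(117.28/64.68)
    = 0.19379 × 0.25845 = 0.05008 m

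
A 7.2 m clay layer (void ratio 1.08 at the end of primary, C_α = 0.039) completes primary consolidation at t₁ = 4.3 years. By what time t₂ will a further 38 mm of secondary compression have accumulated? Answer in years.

t₂ ≈ 8.22 years

S_s = C_α·H/(1+e_p)·log₁₀(t₂/t₁) ⇒ log₁₀(t₂/t₁) = S_s·(1+e_p)/(C_α·H).
log₁₀(t₂/t₁) = 0.038 × (1+1.08) / (0.039×7.2) = 0.2815
t₂ = t₁ × 10^0.2815 = 4.3 × 1.912 = 8.221 years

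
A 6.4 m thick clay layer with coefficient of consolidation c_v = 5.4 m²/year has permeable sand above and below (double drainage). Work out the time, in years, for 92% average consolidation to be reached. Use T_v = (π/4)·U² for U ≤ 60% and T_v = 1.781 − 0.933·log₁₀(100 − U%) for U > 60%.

Drainage path length: H_d = H/2 = 3.2 m (double drainage).
U > 60%: T_v = 1.781 − 0.933·log₁₀(100 − 92) = 0.93842.
t = T_v·H_d²/c_v = 0.93842×3.2²/5.4 = 1.78 years.

t ≈ 1.78 years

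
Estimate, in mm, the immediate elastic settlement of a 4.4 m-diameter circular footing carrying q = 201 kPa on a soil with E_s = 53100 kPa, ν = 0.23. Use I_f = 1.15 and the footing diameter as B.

S_e ≈ 18.1 mm

Immediate (elastic) settlement: S_e = q·B·(1−ν²)/E_s · I_f.
S_e = 201 × 4.4 × (1 − 0.23²) / 53100 × 1.15
    = 201 × 4.4 × 0.9471 / 53100 × 1.15
    = 0.01814 m = 18.14 mm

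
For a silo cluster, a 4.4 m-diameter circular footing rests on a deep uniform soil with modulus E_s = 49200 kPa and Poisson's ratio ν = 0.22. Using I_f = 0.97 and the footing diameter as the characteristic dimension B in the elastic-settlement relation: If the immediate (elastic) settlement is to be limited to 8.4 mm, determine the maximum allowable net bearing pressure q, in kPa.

S_e = q·B·(1−ν²)/E_s · I_f  ⇒  q = S_e·E_s / (B·(1−ν²)·I_f).
q = 0.0084 × 49200 / (4.4 × 0.9516 × 0.97) = 101.8 kPa

q ≈ 102 kPa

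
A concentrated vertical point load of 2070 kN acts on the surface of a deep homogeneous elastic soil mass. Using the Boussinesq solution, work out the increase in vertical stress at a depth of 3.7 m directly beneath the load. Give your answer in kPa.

Δσ_z ≈ 72.2 kPa

Boussinesq vertical stress below a point load on an elastic half-space:
Δσ_z = 3P/(2πz²) · [1 + (r/z)²]^(−5/2)
r/z = 0/3.7 = 0; [1+(r/z)²]^(−5/2) = 1.
Δσ_z = 3×2070/(2π×3.7²) × 1 = 72.195 × 1 = 72.19 kPa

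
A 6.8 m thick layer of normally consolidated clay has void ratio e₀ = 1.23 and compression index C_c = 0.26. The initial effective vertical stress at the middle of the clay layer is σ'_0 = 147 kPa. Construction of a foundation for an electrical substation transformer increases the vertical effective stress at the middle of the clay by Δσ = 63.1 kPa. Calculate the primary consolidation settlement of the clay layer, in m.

S_c ≈ 0.123 m

Final effective stress: σ'_f = σ'_0 + Δσ = 147 + 63.1 = 210.1 kPa.
Normally consolidated clay, so the full stress increment lies on the virgin compression line:
S_c = C_c·H/(1+e₀)·log₁₀(σ'_f/σ'_0) = 0.26×6.8/(1+1.23)×log₁₀(210.1/147)
    = 0.79283 × 0.15511 = 0.123 m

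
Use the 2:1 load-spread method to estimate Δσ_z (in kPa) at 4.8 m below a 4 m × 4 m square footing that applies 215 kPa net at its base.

Δσ_z ≈ 44.4 kPa

By the 2:1 method the load spreads at 1 horizontal : 2 vertical, so at depth z the loaded area has grown by z in each plan dimension:
Δσ = qBL/((B+z)(L+z)) = 215×4×4/((4+4.8)(4+4.8)) = 44.421 kPa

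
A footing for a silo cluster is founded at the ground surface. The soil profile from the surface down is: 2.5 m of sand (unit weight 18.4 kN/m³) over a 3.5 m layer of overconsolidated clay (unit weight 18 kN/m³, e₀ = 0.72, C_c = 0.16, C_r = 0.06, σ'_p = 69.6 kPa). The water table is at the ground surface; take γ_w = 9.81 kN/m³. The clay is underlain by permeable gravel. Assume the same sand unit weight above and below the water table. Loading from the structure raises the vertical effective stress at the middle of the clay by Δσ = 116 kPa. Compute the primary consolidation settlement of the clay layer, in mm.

S_c ≈ 146 mm

Mid-depth of clay below the ground surface: z = 2.5 + 3.5/2 = 4.25 m.
Total vertical stress at mid-clay: σ_v = 18.4×2.5 + 18×1.75 = 77.5 kPa.
Pore pressure: u = 9.81×(4.25 − 0) = 41.693 kPa.
Initial effective stress: σ'_0 = σ_v − u = 77.5 − 41.693 = 35.807 kPa.
Final effective stress: σ'_f = 35.807 + 116 = 151.81 kPa.
σ'_f = 151.81 > σ'_p = 69.6 kPa, so the stress path crosses the preconsolidation pressure — recompression up to σ'_p, then virgin compression beyond:
S_c = H/(1+e₀)·[C_r·log₁₀(σ'_p/σ'_0) + C_c·log₁₀(σ'_f/σ'_p)]
    = 3.5/1.72 × [0.06×log₁₀(69.6/35.807) + 0.16×log₁₀(151.81/69.6)]
    = 2.0349 × [0.017318 + 0.054191] = 0.1455 m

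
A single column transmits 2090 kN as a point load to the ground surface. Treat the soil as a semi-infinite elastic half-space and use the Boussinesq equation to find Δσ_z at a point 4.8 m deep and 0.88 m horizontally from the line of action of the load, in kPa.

Δσ_z ≈ 39.9 kPa

Boussinesq vertical stress below a point load on an elastic half-space:
Δσ_z = 3P/(2πz²) · [1 + (r/z)²]^(−5/2)
r/z = 0.88/4.8 = 0.18333; [1+(r/z)²]^(−5/2) = 0.92068.
Δσ_z = 3×2090/(2π×4.8²) × 0.92068 = 43.312 × 0.92068 = 39.88 kPa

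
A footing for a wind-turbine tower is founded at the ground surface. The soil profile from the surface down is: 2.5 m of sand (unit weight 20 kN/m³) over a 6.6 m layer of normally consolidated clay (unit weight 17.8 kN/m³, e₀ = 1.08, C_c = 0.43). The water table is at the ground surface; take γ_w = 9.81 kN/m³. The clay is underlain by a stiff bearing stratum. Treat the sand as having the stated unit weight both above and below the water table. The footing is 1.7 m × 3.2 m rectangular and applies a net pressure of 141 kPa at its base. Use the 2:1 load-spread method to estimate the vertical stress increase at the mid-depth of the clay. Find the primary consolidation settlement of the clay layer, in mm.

Mid-depth of clay below the ground surface: z = 2.5 + 6.6/2 = 5.8 m.
Total vertical stress at mid-clay: σ_v = 20×2.5 + 17.8×3.3 = 108.74 kPa.
Pore pressure: u = 9.81×(5.8 − 0) = 56.898 kPa.
Initial effective stress: σ'_0 = σ_v − u = 108.74 − 56.898 = 51.842 kPa.
Stress increase at mid-clay by the 2:1 spreading method:
Δσ = qBL/((B+z)(L+z)) = 141×1.7×3.2/((1.7+5.8)(3.2+5.8)) = 11.364 kPa
Final effective stress: σ'_f = σ'_0 + Δσ = 51.842 + 11.364 = 63.206 kPa.
Normally consolidated clay, so the full stress increment lies on the virgin compression line:
S_c = C_c·H/(1+e₀)·log₁₀(σ'_f/σ'_0) = 0.43×6.6/(1+1.08)×log₁₀(63.206/51.842)
    = 1.3644 × 0.086077 = 0.1174 m

S_c ≈ 117 mm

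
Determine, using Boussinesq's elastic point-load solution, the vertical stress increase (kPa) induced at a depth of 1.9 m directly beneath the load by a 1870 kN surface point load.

Boussinesq vertical stress below a point load on an elastic half-space:
Δσ_z = 3P/(2πz²) · [1 + (r/z)²]^(−5/2)
r/z = 0/1.9 = 0; [1+(r/z)²]^(−5/2) = 1.
Δσ_z = 3×1870/(2π×1.9²) × 1 = 247.33 × 1 = 247.3 kPa

Δσ_z ≈ 247 kPa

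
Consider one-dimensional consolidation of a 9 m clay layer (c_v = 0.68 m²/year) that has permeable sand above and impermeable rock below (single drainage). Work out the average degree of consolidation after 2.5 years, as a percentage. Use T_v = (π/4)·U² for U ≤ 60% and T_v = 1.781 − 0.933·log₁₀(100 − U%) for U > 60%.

U ≈ 16.3 %

Drainage path length: H_d = H = 9 m (single drainage).
T_v = c_v·t/H_d² = 0.68×2.5/9² = 0.020988.
T_v = 0.020988 corresponds to the U ≤ 60% branch:
U = √(4T_v/π) = 0.1635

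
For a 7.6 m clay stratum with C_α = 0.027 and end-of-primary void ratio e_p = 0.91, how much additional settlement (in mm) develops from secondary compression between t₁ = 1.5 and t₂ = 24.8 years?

S_s ≈ 131 mm

Secondary compression: S_s = C_α·H/(1+e_p)·log₁₀(t₂/t₁)
S_s = 0.027×7.6/(1+0.91)×log₁₀(24.8/1.5)
    = 0.1074 × 1.218 = 0.1309 m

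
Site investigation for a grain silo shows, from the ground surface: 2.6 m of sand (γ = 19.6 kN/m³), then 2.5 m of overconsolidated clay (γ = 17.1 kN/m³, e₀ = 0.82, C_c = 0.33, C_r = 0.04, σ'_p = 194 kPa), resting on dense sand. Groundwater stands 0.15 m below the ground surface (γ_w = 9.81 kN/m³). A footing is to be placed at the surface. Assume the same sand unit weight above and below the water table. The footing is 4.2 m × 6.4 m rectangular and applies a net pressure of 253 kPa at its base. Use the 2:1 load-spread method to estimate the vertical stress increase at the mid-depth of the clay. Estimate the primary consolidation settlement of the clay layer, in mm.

S_c ≈ 28.4 mm

Mid-depth of clay below the ground surface: z = 2.6 + 2.5/2 = 3.85 m.
Total vertical stress at mid-clay: σ_v = 19.6×2.6 + 17.1×1.25 = 72.335 kPa.
Pore pressure: u = 9.81×(3.85 − 0.15) = 36.297 kPa.
Initial effective stress: σ'_0 = σ_v − u = 72.335 − 36.297 = 36.038 kPa.
Stress increase at mid-clay by the 2:1 spreading method:
Δσ = qBL/((B+z)(L+z)) = 253×4.2×6.4/((4.2+3.85)(6.4+3.85)) = 82.42 kPa
Final effective stress: σ'_f = 36.038 + 82.42 = 118.46 kPa.
σ'_f = 118.46 ≤ σ'_p = 194 kPa, so the clay remains overconsolidated and only the recompression index applies:
S_c = C_r·H/(1+e₀)·log₁₀(σ'_f/σ'_0) = 0.04×2.5/1.82×log₁₀(118.46/36.038)
    = 0.054944 × 0.51681 = 0.0284 m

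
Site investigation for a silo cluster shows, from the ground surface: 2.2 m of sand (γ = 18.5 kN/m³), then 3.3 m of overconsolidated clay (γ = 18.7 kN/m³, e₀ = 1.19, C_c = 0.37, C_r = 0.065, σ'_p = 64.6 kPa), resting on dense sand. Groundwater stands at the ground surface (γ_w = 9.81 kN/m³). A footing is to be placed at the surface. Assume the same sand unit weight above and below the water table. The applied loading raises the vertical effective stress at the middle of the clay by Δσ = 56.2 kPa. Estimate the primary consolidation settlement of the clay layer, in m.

S_c ≈ 0.108 m

Mid-depth of clay below the ground surface: z = 2.2 + 3.3/2 = 3.85 m.
Total vertical stress at mid-clay: σ_v = 18.5×2.2 + 18.7×1.65 = 71.555 kPa.
Pore pressure: u = 9.81×(3.85 − 0) = 37.769 kPa.
Initial effective stress: σ'_0 = σ_v − u = 71.555 − 37.769 = 33.786 kPa.
Final effective stress: σ'_f = 33.786 + 56.2 = 89.986 kPa.
σ'_f = 89.986 > σ'_p = 64.6 kPa, so the stress path crosses the preconsolidation pressure — recompression up to σ'_p, then virgin compression beyond:
S_c = H/(1+e₀)·[C_r·log₁₀(σ'_p/σ'_0) + C_c·log₁₀(σ'_f/σ'_p)]
    = 3.3/2.19 × [0.065×log₁₀(64.6/33.786) + 0.37×log₁₀(89.986/64.6)]
    = 1.5068 × [0.018297 + 0.053259] = 0.1078 m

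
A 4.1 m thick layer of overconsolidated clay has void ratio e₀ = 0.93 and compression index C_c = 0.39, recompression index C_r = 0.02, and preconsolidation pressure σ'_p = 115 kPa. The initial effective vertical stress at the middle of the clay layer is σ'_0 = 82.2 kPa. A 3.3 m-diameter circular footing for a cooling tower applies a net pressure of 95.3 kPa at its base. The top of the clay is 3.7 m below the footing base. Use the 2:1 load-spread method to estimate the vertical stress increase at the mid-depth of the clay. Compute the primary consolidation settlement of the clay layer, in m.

S_c ≈ 0.00265 m

Mid-depth of clay below the footing base: z = 3.7 + 4.1/2 = 5.75 m.
Stress increase at mid-clay by the 2:1 spreading method:
Δσ ≈ qD²/(D+z)² = 95.3×3.3²/(3.3+5.75)² = 12.671 kPa
Final effective stress: σ'_f = 82.2 + 12.671 = 94.871 kPa.
σ'_f = 94.871 ≤ σ'_p = 115 kPa, so the clay remains overconsolidated and only the recompression index applies:
S_c = C_r·H/(1+e₀)·log₁₀(σ'_f/σ'_0) = 0.02×4.1/1.93×log₁₀(94.871/82.2)
    = 0.042488 × 0.062262 = 0.002645 m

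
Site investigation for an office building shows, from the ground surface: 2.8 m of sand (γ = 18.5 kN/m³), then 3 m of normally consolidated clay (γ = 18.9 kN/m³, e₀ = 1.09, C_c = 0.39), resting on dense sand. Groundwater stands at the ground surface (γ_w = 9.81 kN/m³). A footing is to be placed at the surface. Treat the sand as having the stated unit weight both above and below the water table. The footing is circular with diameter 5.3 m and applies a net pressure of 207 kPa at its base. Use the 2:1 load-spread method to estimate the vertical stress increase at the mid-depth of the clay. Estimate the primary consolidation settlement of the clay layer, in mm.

Mid-depth of clay below the ground surface: z = 2.8 + 3/2 = 4.3 m.
Total vertical stress at mid-clay: σ_v = 18.5×2.8 + 18.9×1.5 = 80.15 kPa.
Pore pressure: u = 9.81×(4.3 − 0) = 42.183 kPa.
Initial effective stress: σ'_0 = σ_v − u = 80.15 − 42.183 = 37.967 kPa.
Stress increase at mid-clay by the 2:1 spreading method:
Δσ ≈ qD²/(D+z)² = 207×5.3²/(5.3+4.3)² = 63.093 kPa
Final effective stress: σ'_f = σ'_0 + Δσ = 37.967 + 63.093 = 101.06 kPa.
Normally consolidated clay, so the full stress increment lies on the virgin compression line:
S_c = C_c·H/(1+e₀)·log₁₀(σ'_f/σ'_0) = 0.39×3/(1+1.09)×log₁₀(101.06/37.967)
    = 0.55981 × 0.42517 = 0.238 m

S_c ≈ 238 mm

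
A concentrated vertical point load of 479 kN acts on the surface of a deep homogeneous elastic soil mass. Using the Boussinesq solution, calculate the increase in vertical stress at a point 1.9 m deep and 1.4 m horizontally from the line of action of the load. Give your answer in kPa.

Δσ_z ≈ 21.4 kPa

Boussinesq vertical stress below a point load on an elastic half-space:
Δσ_z = 3P/(2πz²) · [1 + (r/z)²]^(−5/2)
r/z = 1.4/1.9 = 0.73684; [1+(r/z)²]^(−5/2) = 0.33817.
Δσ_z = 3×479/(2π×1.9²) × 0.33817 = 63.353 × 0.33817 = 21.42 kPa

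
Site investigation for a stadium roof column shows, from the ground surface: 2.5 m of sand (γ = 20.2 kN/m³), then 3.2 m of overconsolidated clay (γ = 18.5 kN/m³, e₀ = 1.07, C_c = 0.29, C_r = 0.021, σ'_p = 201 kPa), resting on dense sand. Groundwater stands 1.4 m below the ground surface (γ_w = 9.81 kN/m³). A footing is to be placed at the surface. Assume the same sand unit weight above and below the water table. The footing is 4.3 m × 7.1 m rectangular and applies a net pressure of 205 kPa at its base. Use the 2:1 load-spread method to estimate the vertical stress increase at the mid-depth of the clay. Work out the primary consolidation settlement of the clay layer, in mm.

S_c ≈ 11.4 mm

Mid-depth of clay below the ground surface: z = 2.5 + 3.2/2 = 4.1 m.
Total vertical stress at mid-clay: σ_v = 20.2×2.5 + 18.5×1.6 = 80.1 kPa.
Pore pressure: u = 9.81×(4.1 − 1.4) = 26.487 kPa.
Initial effective stress: σ'_0 = σ_v − u = 80.1 − 26.487 = 53.613 kPa.
Stress increase at mid-clay by the 2:1 spreading method:
Δσ = qBL/((B+z)(L+z)) = 205×4.3×7.1/((4.3+4.1)(7.1+4.1)) = 66.525 kPa
Final effective stress: σ'_f = 53.613 + 66.525 = 120.14 kPa.
σ'_f = 120.14 ≤ σ'_p = 201 kPa, so the clay remains overconsolidated and only the recompression index applies:
S_c = C_r·H/(1+e₀)·log₁₀(σ'_f/σ'_0) = 0.021×3.2/2.07×log₁₀(120.14/53.613)
    = 0.032464 × 0.35042 = 0.01138 m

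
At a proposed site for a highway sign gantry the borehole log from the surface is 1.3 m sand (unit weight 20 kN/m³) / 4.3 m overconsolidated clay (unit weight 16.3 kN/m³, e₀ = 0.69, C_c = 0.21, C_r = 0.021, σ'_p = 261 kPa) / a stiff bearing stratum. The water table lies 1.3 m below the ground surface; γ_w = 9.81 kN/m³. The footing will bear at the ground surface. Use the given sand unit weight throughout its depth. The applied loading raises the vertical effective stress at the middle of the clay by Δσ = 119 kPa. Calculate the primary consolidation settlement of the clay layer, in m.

S_c ≈ 0.032 m

Mid-depth of clay below the ground surface: z = 1.3 + 4.3/2 = 3.45 m.
Total vertical stress at mid-clay: σ_v = 20×1.3 + 16.3×2.15 = 61.045 kPa.
Pore pressure: u = 9.81×(3.45 − 1.3) = 21.091 kPa.
Initial effective stress: σ'_0 = σ_v − u = 61.045 − 21.091 = 39.954 kPa.
Final effective stress: σ'_f = 39.954 + 119 = 158.95 kPa.
σ'_f = 158.95 ≤ σ'_p = 261 kPa, so the clay remains overconsolidated and only the recompression index applies:
S_c = C_r·H/(1+e₀)·log₁₀(σ'_f/σ'_0) = 0.021×4.3/1.69×log₁₀(158.95/39.954)
    = 0.053432 × 0.5997 = 0.03204 m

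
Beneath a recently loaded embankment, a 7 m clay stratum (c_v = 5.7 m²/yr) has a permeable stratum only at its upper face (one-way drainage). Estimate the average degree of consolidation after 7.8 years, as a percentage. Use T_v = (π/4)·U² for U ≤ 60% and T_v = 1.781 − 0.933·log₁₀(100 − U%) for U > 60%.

U ≈ 91.4 %

Drainage path length: H_d = H = 7 m (single drainage).
T_v = c_v·t/H_d² = 5.7×7.8/7² = 0.90735.
T_v = 0.90735 corresponds to the U > 60% branch:
U = 1 − 10^((1.781 − T_v)/0.933)/100 = 0.9136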